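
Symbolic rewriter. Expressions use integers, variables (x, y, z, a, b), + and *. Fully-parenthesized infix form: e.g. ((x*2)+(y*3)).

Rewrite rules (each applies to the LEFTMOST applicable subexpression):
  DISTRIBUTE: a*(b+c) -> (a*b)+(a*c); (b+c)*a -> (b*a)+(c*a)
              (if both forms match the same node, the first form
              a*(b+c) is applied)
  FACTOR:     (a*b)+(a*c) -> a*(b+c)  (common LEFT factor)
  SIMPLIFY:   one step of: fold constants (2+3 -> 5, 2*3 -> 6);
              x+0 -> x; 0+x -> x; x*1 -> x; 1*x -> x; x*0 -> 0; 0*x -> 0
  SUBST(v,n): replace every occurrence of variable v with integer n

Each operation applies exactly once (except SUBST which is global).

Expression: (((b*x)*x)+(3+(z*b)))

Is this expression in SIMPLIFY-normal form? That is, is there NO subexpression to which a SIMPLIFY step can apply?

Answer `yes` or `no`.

Expression: (((b*x)*x)+(3+(z*b)))
Scanning for simplifiable subexpressions (pre-order)...
  at root: (((b*x)*x)+(3+(z*b))) (not simplifiable)
  at L: ((b*x)*x) (not simplifiable)
  at LL: (b*x) (not simplifiable)
  at R: (3+(z*b)) (not simplifiable)
  at RR: (z*b) (not simplifiable)
Result: no simplifiable subexpression found -> normal form.

Answer: yes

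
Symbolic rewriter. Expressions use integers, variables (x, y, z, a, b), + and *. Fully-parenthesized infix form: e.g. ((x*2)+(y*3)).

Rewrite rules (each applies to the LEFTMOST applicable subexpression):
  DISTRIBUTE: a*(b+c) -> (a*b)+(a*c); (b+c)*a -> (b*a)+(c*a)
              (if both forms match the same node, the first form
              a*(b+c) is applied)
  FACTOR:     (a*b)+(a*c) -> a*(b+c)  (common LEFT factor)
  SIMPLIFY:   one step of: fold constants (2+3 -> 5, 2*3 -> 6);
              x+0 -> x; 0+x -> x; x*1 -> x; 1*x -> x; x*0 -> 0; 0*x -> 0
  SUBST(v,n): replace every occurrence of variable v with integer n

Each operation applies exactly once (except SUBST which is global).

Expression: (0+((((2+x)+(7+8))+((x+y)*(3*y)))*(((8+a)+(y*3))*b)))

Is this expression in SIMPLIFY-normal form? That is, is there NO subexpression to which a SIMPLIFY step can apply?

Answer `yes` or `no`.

Answer: no

Derivation:
Expression: (0+((((2+x)+(7+8))+((x+y)*(3*y)))*(((8+a)+(y*3))*b)))
Scanning for simplifiable subexpressions (pre-order)...
  at root: (0+((((2+x)+(7+8))+((x+y)*(3*y)))*(((8+a)+(y*3))*b))) (SIMPLIFIABLE)
  at R: ((((2+x)+(7+8))+((x+y)*(3*y)))*(((8+a)+(y*3))*b)) (not simplifiable)
  at RL: (((2+x)+(7+8))+((x+y)*(3*y))) (not simplifiable)
  at RLL: ((2+x)+(7+8)) (not simplifiable)
  at RLLL: (2+x) (not simplifiable)
  at RLLR: (7+8) (SIMPLIFIABLE)
  at RLR: ((x+y)*(3*y)) (not simplifiable)
  at RLRL: (x+y) (not simplifiable)
  at RLRR: (3*y) (not simplifiable)
  at RR: (((8+a)+(y*3))*b) (not simplifiable)
  at RRL: ((8+a)+(y*3)) (not simplifiable)
  at RRLL: (8+a) (not simplifiable)
  at RRLR: (y*3) (not simplifiable)
Found simplifiable subexpr at path root: (0+((((2+x)+(7+8))+((x+y)*(3*y)))*(((8+a)+(y*3))*b)))
One SIMPLIFY step would give: ((((2+x)+(7+8))+((x+y)*(3*y)))*(((8+a)+(y*3))*b))
-> NOT in normal form.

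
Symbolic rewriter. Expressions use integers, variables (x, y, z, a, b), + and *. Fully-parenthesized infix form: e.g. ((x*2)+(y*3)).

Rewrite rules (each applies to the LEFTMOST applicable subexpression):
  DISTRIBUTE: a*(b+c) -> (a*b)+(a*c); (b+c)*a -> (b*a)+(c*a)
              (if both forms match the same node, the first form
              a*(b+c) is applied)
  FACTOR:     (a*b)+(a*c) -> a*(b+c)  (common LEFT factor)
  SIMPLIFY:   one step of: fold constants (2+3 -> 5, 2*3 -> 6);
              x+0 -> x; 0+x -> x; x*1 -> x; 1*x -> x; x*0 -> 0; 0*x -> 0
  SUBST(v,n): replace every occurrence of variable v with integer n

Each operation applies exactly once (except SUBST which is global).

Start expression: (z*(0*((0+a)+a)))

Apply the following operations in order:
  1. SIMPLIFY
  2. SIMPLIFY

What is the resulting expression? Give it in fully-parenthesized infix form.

Start: (z*(0*((0+a)+a)))
Apply SIMPLIFY at R (target: (0*((0+a)+a))): (z*(0*((0+a)+a))) -> (z*0)
Apply SIMPLIFY at root (target: (z*0)): (z*0) -> 0

Answer: 0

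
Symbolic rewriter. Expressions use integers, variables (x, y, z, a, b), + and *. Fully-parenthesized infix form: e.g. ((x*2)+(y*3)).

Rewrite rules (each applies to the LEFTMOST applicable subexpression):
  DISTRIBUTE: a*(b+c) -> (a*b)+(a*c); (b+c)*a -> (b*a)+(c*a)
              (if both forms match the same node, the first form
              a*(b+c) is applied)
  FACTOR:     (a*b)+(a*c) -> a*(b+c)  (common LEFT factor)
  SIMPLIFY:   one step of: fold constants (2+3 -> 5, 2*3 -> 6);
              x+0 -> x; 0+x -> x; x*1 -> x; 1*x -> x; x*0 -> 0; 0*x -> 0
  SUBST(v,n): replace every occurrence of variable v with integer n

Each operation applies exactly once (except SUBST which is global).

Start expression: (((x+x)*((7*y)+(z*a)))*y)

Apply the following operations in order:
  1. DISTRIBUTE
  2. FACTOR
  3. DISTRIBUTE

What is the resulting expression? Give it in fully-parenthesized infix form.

Start: (((x+x)*((7*y)+(z*a)))*y)
Apply DISTRIBUTE at L (target: ((x+x)*((7*y)+(z*a)))): (((x+x)*((7*y)+(z*a)))*y) -> ((((x+x)*(7*y))+((x+x)*(z*a)))*y)
Apply FACTOR at L (target: (((x+x)*(7*y))+((x+x)*(z*a)))): ((((x+x)*(7*y))+((x+x)*(z*a)))*y) -> (((x+x)*((7*y)+(z*a)))*y)
Apply DISTRIBUTE at L (target: ((x+x)*((7*y)+(z*a)))): (((x+x)*((7*y)+(z*a)))*y) -> ((((x+x)*(7*y))+((x+x)*(z*a)))*y)

Answer: ((((x+x)*(7*y))+((x+x)*(z*a)))*y)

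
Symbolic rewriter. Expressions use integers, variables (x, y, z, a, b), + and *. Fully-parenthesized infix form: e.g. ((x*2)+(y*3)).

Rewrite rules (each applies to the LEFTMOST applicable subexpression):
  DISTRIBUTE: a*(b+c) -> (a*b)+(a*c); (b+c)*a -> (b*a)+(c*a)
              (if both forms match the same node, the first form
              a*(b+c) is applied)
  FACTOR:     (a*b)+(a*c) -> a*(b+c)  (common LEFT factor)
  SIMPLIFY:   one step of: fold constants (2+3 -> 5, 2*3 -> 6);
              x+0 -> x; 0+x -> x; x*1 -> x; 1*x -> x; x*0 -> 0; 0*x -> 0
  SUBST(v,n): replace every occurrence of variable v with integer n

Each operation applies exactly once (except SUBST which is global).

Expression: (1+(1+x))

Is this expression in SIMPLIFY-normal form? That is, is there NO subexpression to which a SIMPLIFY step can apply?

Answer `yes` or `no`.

Expression: (1+(1+x))
Scanning for simplifiable subexpressions (pre-order)...
  at root: (1+(1+x)) (not simplifiable)
  at R: (1+x) (not simplifiable)
Result: no simplifiable subexpression found -> normal form.

Answer: yes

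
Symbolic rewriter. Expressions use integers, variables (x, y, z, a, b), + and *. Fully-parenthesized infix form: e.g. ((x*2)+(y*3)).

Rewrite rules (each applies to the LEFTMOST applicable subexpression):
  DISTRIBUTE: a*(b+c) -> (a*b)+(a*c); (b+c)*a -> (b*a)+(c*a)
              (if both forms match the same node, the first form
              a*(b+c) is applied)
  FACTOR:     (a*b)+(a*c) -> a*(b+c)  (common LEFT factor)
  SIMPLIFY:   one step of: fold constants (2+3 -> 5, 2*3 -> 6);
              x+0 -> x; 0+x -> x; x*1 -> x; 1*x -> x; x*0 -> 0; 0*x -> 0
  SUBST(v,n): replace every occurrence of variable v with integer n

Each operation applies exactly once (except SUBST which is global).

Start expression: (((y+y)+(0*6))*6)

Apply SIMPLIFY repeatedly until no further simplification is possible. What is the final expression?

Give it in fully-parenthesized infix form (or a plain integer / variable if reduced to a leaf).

Answer: ((y+y)*6)

Derivation:
Start: (((y+y)+(0*6))*6)
Step 1: at LR: (0*6) -> 0; overall: (((y+y)+(0*6))*6) -> (((y+y)+0)*6)
Step 2: at L: ((y+y)+0) -> (y+y); overall: (((y+y)+0)*6) -> ((y+y)*6)
Fixed point: ((y+y)*6)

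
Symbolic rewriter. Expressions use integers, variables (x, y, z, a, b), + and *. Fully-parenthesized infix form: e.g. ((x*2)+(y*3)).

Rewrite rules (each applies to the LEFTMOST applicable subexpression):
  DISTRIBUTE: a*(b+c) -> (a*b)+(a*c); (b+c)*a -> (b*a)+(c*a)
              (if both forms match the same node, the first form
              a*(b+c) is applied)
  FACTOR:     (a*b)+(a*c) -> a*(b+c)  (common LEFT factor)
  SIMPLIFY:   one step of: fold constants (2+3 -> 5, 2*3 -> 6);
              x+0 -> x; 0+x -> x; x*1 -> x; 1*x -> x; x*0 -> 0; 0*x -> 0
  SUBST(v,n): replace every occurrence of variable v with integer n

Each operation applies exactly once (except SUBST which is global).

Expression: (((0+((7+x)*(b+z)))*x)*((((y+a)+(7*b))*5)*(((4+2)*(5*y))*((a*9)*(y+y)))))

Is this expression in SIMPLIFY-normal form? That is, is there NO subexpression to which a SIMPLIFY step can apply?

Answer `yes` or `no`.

Answer: no

Derivation:
Expression: (((0+((7+x)*(b+z)))*x)*((((y+a)+(7*b))*5)*(((4+2)*(5*y))*((a*9)*(y+y)))))
Scanning for simplifiable subexpressions (pre-order)...
  at root: (((0+((7+x)*(b+z)))*x)*((((y+a)+(7*b))*5)*(((4+2)*(5*y))*((a*9)*(y+y))))) (not simplifiable)
  at L: ((0+((7+x)*(b+z)))*x) (not simplifiable)
  at LL: (0+((7+x)*(b+z))) (SIMPLIFIABLE)
  at LLR: ((7+x)*(b+z)) (not simplifiable)
  at LLRL: (7+x) (not simplifiable)
  at LLRR: (b+z) (not simplifiable)
  at R: ((((y+a)+(7*b))*5)*(((4+2)*(5*y))*((a*9)*(y+y)))) (not simplifiable)
  at RL: (((y+a)+(7*b))*5) (not simplifiable)
  at RLL: ((y+a)+(7*b)) (not simplifiable)
  at RLLL: (y+a) (not simplifiable)
  at RLLR: (7*b) (not simplifiable)
  at RR: (((4+2)*(5*y))*((a*9)*(y+y))) (not simplifiable)
  at RRL: ((4+2)*(5*y)) (not simplifiable)
  at RRLL: (4+2) (SIMPLIFIABLE)
  at RRLR: (5*y) (not simplifiable)
  at RRR: ((a*9)*(y+y)) (not simplifiable)
  at RRRL: (a*9) (not simplifiable)
  at RRRR: (y+y) (not simplifiable)
Found simplifiable subexpr at path LL: (0+((7+x)*(b+z)))
One SIMPLIFY step would give: ((((7+x)*(b+z))*x)*((((y+a)+(7*b))*5)*(((4+2)*(5*y))*((a*9)*(y+y)))))
-> NOT in normal form.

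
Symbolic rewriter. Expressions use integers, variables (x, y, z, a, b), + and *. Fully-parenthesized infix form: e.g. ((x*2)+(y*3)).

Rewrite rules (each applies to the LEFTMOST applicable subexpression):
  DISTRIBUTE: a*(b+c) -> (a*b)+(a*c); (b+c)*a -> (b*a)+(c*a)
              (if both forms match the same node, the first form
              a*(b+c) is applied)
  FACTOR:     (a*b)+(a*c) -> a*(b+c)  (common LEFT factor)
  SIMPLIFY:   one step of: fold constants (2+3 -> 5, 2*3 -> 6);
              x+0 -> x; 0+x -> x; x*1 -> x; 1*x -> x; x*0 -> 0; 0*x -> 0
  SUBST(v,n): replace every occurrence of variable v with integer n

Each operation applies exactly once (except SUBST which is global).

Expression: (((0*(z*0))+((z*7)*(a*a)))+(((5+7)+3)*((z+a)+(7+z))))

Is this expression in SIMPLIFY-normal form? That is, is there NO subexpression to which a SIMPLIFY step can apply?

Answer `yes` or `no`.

Answer: no

Derivation:
Expression: (((0*(z*0))+((z*7)*(a*a)))+(((5+7)+3)*((z+a)+(7+z))))
Scanning for simplifiable subexpressions (pre-order)...
  at root: (((0*(z*0))+((z*7)*(a*a)))+(((5+7)+3)*((z+a)+(7+z)))) (not simplifiable)
  at L: ((0*(z*0))+((z*7)*(a*a))) (not simplifiable)
  at LL: (0*(z*0)) (SIMPLIFIABLE)
  at LLR: (z*0) (SIMPLIFIABLE)
  at LR: ((z*7)*(a*a)) (not simplifiable)
  at LRL: (z*7) (not simplifiable)
  at LRR: (a*a) (not simplifiable)
  at R: (((5+7)+3)*((z+a)+(7+z))) (not simplifiable)
  at RL: ((5+7)+3) (not simplifiable)
  at RLL: (5+7) (SIMPLIFIABLE)
  at RR: ((z+a)+(7+z)) (not simplifiable)
  at RRL: (z+a) (not simplifiable)
  at RRR: (7+z) (not simplifiable)
Found simplifiable subexpr at path LL: (0*(z*0))
One SIMPLIFY step would give: ((0+((z*7)*(a*a)))+(((5+7)+3)*((z+a)+(7+z))))
-> NOT in normal form.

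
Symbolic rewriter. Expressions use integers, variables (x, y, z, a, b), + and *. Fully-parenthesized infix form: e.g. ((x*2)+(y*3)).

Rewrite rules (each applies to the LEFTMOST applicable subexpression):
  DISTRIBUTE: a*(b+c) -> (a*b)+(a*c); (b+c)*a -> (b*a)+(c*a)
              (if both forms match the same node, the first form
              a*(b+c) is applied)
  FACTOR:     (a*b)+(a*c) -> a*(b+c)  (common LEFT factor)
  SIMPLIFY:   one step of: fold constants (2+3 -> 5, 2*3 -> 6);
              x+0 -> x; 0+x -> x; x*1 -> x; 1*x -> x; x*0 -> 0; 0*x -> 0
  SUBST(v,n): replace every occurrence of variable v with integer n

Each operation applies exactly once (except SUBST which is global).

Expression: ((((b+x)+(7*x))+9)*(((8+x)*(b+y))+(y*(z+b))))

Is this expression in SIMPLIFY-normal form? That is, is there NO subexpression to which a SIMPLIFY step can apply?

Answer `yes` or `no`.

Expression: ((((b+x)+(7*x))+9)*(((8+x)*(b+y))+(y*(z+b))))
Scanning for simplifiable subexpressions (pre-order)...
  at root: ((((b+x)+(7*x))+9)*(((8+x)*(b+y))+(y*(z+b)))) (not simplifiable)
  at L: (((b+x)+(7*x))+9) (not simplifiable)
  at LL: ((b+x)+(7*x)) (not simplifiable)
  at LLL: (b+x) (not simplifiable)
  at LLR: (7*x) (not simplifiable)
  at R: (((8+x)*(b+y))+(y*(z+b))) (not simplifiable)
  at RL: ((8+x)*(b+y)) (not simplifiable)
  at RLL: (8+x) (not simplifiable)
  at RLR: (b+y) (not simplifiable)
  at RR: (y*(z+b)) (not simplifiable)
  at RRR: (z+b) (not simplifiable)
Result: no simplifiable subexpression found -> normal form.

Answer: yes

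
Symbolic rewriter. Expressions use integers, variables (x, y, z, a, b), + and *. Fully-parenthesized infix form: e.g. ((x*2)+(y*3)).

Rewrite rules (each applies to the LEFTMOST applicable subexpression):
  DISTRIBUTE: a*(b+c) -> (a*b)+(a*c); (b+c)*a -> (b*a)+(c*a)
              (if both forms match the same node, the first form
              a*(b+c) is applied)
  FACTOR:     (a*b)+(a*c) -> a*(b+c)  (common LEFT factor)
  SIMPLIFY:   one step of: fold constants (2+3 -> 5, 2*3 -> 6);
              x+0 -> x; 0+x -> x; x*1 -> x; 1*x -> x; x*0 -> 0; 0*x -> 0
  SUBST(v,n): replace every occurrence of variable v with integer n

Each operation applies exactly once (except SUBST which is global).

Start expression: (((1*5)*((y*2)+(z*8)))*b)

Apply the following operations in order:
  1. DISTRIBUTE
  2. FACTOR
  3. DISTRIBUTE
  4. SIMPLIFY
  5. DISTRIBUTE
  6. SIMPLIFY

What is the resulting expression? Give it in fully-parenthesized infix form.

Answer: (((5*(y*2))*b)+((5*(z*8))*b))

Derivation:
Start: (((1*5)*((y*2)+(z*8)))*b)
Apply DISTRIBUTE at L (target: ((1*5)*((y*2)+(z*8)))): (((1*5)*((y*2)+(z*8)))*b) -> ((((1*5)*(y*2))+((1*5)*(z*8)))*b)
Apply FACTOR at L (target: (((1*5)*(y*2))+((1*5)*(z*8)))): ((((1*5)*(y*2))+((1*5)*(z*8)))*b) -> (((1*5)*((y*2)+(z*8)))*b)
Apply DISTRIBUTE at L (target: ((1*5)*((y*2)+(z*8)))): (((1*5)*((y*2)+(z*8)))*b) -> ((((1*5)*(y*2))+((1*5)*(z*8)))*b)
Apply SIMPLIFY at LLL (target: (1*5)): ((((1*5)*(y*2))+((1*5)*(z*8)))*b) -> (((5*(y*2))+((1*5)*(z*8)))*b)
Apply DISTRIBUTE at root (target: (((5*(y*2))+((1*5)*(z*8)))*b)): (((5*(y*2))+((1*5)*(z*8)))*b) -> (((5*(y*2))*b)+(((1*5)*(z*8))*b))
Apply SIMPLIFY at RLL (target: (1*5)): (((5*(y*2))*b)+(((1*5)*(z*8))*b)) -> (((5*(y*2))*b)+((5*(z*8))*b))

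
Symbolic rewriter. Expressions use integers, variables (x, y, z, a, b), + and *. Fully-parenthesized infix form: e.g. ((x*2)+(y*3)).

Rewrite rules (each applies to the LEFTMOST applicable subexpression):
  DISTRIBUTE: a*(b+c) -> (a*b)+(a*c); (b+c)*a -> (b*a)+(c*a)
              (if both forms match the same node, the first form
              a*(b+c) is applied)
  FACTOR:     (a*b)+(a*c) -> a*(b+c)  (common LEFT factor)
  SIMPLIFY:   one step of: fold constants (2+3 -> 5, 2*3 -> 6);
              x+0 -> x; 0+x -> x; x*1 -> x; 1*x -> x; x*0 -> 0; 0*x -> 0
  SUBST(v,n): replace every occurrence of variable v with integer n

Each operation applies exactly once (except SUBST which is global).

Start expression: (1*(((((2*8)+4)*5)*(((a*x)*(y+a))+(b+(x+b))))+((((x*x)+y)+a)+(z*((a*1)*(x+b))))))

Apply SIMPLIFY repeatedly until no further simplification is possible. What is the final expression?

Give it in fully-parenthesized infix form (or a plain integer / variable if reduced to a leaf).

Answer: ((100*(((a*x)*(y+a))+(b+(x+b))))+((((x*x)+y)+a)+(z*(a*(x+b)))))

Derivation:
Start: (1*(((((2*8)+4)*5)*(((a*x)*(y+a))+(b+(x+b))))+((((x*x)+y)+a)+(z*((a*1)*(x+b))))))
Step 1: at root: (1*(((((2*8)+4)*5)*(((a*x)*(y+a))+(b+(x+b))))+((((x*x)+y)+a)+(z*((a*1)*(x+b)))))) -> (((((2*8)+4)*5)*(((a*x)*(y+a))+(b+(x+b))))+((((x*x)+y)+a)+(z*((a*1)*(x+b))))); overall: (1*(((((2*8)+4)*5)*(((a*x)*(y+a))+(b+(x+b))))+((((x*x)+y)+a)+(z*((a*1)*(x+b)))))) -> (((((2*8)+4)*5)*(((a*x)*(y+a))+(b+(x+b))))+((((x*x)+y)+a)+(z*((a*1)*(x+b)))))
Step 2: at LLLL: (2*8) -> 16; overall: (((((2*8)+4)*5)*(((a*x)*(y+a))+(b+(x+b))))+((((x*x)+y)+a)+(z*((a*1)*(x+b))))) -> ((((16+4)*5)*(((a*x)*(y+a))+(b+(x+b))))+((((x*x)+y)+a)+(z*((a*1)*(x+b)))))
Step 3: at LLL: (16+4) -> 20; overall: ((((16+4)*5)*(((a*x)*(y+a))+(b+(x+b))))+((((x*x)+y)+a)+(z*((a*1)*(x+b))))) -> (((20*5)*(((a*x)*(y+a))+(b+(x+b))))+((((x*x)+y)+a)+(z*((a*1)*(x+b)))))
Step 4: at LL: (20*5) -> 100; overall: (((20*5)*(((a*x)*(y+a))+(b+(x+b))))+((((x*x)+y)+a)+(z*((a*1)*(x+b))))) -> ((100*(((a*x)*(y+a))+(b+(x+b))))+((((x*x)+y)+a)+(z*((a*1)*(x+b)))))
Step 5: at RRRL: (a*1) -> a; overall: ((100*(((a*x)*(y+a))+(b+(x+b))))+((((x*x)+y)+a)+(z*((a*1)*(x+b))))) -> ((100*(((a*x)*(y+a))+(b+(x+b))))+((((x*x)+y)+a)+(z*(a*(x+b)))))
Fixed point: ((100*(((a*x)*(y+a))+(b+(x+b))))+((((x*x)+y)+a)+(z*(a*(x+b)))))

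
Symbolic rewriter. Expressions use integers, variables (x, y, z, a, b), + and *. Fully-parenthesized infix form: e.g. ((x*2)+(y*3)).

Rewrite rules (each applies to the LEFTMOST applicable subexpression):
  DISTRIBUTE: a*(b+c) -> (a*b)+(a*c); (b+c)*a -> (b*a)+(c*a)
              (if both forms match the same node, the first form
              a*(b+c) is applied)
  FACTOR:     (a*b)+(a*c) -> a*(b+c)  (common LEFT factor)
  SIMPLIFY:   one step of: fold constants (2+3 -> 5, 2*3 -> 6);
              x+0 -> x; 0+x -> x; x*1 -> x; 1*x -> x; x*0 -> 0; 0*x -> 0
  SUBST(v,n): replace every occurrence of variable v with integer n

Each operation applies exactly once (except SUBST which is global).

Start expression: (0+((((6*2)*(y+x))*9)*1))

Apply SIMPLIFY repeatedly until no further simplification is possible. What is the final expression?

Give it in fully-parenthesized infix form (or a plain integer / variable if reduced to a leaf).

Answer: ((12*(y+x))*9)

Derivation:
Start: (0+((((6*2)*(y+x))*9)*1))
Step 1: at root: (0+((((6*2)*(y+x))*9)*1)) -> ((((6*2)*(y+x))*9)*1); overall: (0+((((6*2)*(y+x))*9)*1)) -> ((((6*2)*(y+x))*9)*1)
Step 2: at root: ((((6*2)*(y+x))*9)*1) -> (((6*2)*(y+x))*9); overall: ((((6*2)*(y+x))*9)*1) -> (((6*2)*(y+x))*9)
Step 3: at LL: (6*2) -> 12; overall: (((6*2)*(y+x))*9) -> ((12*(y+x))*9)
Fixed point: ((12*(y+x))*9)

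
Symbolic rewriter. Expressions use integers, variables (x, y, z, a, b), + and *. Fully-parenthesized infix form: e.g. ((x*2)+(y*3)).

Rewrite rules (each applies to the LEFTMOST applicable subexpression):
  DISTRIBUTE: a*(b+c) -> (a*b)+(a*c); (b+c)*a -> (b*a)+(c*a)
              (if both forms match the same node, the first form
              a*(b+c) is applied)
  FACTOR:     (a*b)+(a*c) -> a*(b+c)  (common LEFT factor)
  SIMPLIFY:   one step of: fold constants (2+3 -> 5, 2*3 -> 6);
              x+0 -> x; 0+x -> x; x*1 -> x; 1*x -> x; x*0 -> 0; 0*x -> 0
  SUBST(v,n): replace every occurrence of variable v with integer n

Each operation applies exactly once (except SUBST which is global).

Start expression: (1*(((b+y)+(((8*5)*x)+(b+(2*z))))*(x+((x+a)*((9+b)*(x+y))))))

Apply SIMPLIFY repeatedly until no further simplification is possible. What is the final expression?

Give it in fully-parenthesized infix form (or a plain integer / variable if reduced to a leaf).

Start: (1*(((b+y)+(((8*5)*x)+(b+(2*z))))*(x+((x+a)*((9+b)*(x+y))))))
Step 1: at root: (1*(((b+y)+(((8*5)*x)+(b+(2*z))))*(x+((x+a)*((9+b)*(x+y)))))) -> (((b+y)+(((8*5)*x)+(b+(2*z))))*(x+((x+a)*((9+b)*(x+y))))); overall: (1*(((b+y)+(((8*5)*x)+(b+(2*z))))*(x+((x+a)*((9+b)*(x+y)))))) -> (((b+y)+(((8*5)*x)+(b+(2*z))))*(x+((x+a)*((9+b)*(x+y)))))
Step 2: at LRLL: (8*5) -> 40; overall: (((b+y)+(((8*5)*x)+(b+(2*z))))*(x+((x+a)*((9+b)*(x+y))))) -> (((b+y)+((40*x)+(b+(2*z))))*(x+((x+a)*((9+b)*(x+y)))))
Fixed point: (((b+y)+((40*x)+(b+(2*z))))*(x+((x+a)*((9+b)*(x+y)))))

Answer: (((b+y)+((40*x)+(b+(2*z))))*(x+((x+a)*((9+b)*(x+y)))))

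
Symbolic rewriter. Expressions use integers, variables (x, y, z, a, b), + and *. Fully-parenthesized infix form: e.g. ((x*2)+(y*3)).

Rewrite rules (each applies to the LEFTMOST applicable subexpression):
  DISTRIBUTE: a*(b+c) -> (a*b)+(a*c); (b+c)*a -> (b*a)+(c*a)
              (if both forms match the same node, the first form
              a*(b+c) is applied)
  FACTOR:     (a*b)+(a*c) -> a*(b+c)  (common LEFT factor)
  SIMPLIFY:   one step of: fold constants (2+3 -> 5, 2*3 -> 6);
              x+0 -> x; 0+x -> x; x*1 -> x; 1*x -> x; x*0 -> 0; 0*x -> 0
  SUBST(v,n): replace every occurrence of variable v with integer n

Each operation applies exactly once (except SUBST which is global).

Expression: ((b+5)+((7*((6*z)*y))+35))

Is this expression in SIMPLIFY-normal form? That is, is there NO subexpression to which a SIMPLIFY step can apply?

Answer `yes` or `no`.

Answer: yes

Derivation:
Expression: ((b+5)+((7*((6*z)*y))+35))
Scanning for simplifiable subexpressions (pre-order)...
  at root: ((b+5)+((7*((6*z)*y))+35)) (not simplifiable)
  at L: (b+5) (not simplifiable)
  at R: ((7*((6*z)*y))+35) (not simplifiable)
  at RL: (7*((6*z)*y)) (not simplifiable)
  at RLR: ((6*z)*y) (not simplifiable)
  at RLRL: (6*z) (not simplifiable)
Result: no simplifiable subexpression found -> normal form.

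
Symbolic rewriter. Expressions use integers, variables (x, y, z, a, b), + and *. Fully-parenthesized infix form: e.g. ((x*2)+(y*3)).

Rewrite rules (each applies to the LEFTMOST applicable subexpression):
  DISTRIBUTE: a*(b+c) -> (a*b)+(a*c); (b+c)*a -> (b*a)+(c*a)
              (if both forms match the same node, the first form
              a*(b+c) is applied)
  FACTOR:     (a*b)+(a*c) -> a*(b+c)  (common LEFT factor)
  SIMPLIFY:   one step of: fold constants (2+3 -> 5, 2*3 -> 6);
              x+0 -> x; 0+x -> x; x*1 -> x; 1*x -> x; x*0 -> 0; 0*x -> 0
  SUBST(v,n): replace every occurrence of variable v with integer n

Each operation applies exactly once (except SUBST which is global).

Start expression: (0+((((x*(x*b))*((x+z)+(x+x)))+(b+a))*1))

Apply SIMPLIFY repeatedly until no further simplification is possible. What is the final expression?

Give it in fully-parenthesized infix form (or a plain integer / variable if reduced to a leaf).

Start: (0+((((x*(x*b))*((x+z)+(x+x)))+(b+a))*1))
Step 1: at root: (0+((((x*(x*b))*((x+z)+(x+x)))+(b+a))*1)) -> ((((x*(x*b))*((x+z)+(x+x)))+(b+a))*1); overall: (0+((((x*(x*b))*((x+z)+(x+x)))+(b+a))*1)) -> ((((x*(x*b))*((x+z)+(x+x)))+(b+a))*1)
Step 2: at root: ((((x*(x*b))*((x+z)+(x+x)))+(b+a))*1) -> (((x*(x*b))*((x+z)+(x+x)))+(b+a)); overall: ((((x*(x*b))*((x+z)+(x+x)))+(b+a))*1) -> (((x*(x*b))*((x+z)+(x+x)))+(b+a))
Fixed point: (((x*(x*b))*((x+z)+(x+x)))+(b+a))

Answer: (((x*(x*b))*((x+z)+(x+x)))+(b+a))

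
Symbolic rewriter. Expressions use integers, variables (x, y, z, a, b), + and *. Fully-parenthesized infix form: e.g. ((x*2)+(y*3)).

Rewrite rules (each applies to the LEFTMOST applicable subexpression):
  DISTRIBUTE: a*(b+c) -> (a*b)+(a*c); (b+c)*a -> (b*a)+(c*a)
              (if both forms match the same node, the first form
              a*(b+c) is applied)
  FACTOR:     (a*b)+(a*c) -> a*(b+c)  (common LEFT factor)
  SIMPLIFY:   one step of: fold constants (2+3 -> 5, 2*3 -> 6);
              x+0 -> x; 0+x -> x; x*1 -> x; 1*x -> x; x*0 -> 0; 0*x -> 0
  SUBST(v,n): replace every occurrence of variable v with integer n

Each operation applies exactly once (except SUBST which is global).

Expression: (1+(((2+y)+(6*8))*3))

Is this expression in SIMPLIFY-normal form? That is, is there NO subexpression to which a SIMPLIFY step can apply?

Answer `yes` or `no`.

Expression: (1+(((2+y)+(6*8))*3))
Scanning for simplifiable subexpressions (pre-order)...
  at root: (1+(((2+y)+(6*8))*3)) (not simplifiable)
  at R: (((2+y)+(6*8))*3) (not simplifiable)
  at RL: ((2+y)+(6*8)) (not simplifiable)
  at RLL: (2+y) (not simplifiable)
  at RLR: (6*8) (SIMPLIFIABLE)
Found simplifiable subexpr at path RLR: (6*8)
One SIMPLIFY step would give: (1+(((2+y)+48)*3))
-> NOT in normal form.

Answer: no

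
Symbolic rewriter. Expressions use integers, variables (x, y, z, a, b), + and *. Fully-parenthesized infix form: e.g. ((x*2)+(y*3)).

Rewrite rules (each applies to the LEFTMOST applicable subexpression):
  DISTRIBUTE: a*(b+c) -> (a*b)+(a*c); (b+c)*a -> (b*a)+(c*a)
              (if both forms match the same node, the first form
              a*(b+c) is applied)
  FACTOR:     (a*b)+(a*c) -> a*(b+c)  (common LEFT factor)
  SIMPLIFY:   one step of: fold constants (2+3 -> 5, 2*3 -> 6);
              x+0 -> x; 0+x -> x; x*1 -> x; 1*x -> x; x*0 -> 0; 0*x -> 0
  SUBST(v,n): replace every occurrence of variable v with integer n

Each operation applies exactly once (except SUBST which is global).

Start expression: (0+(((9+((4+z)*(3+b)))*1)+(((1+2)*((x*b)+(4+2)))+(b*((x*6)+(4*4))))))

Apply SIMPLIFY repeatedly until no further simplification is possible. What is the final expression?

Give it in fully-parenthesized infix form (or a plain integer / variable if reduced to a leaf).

Answer: ((9+((4+z)*(3+b)))+((3*((x*b)+6))+(b*((x*6)+16))))

Derivation:
Start: (0+(((9+((4+z)*(3+b)))*1)+(((1+2)*((x*b)+(4+2)))+(b*((x*6)+(4*4))))))
Step 1: at root: (0+(((9+((4+z)*(3+b)))*1)+(((1+2)*((x*b)+(4+2)))+(b*((x*6)+(4*4)))))) -> (((9+((4+z)*(3+b)))*1)+(((1+2)*((x*b)+(4+2)))+(b*((x*6)+(4*4))))); overall: (0+(((9+((4+z)*(3+b)))*1)+(((1+2)*((x*b)+(4+2)))+(b*((x*6)+(4*4)))))) -> (((9+((4+z)*(3+b)))*1)+(((1+2)*((x*b)+(4+2)))+(b*((x*6)+(4*4)))))
Step 2: at L: ((9+((4+z)*(3+b)))*1) -> (9+((4+z)*(3+b))); overall: (((9+((4+z)*(3+b)))*1)+(((1+2)*((x*b)+(4+2)))+(b*((x*6)+(4*4))))) -> ((9+((4+z)*(3+b)))+(((1+2)*((x*b)+(4+2)))+(b*((x*6)+(4*4)))))
Step 3: at RLL: (1+2) -> 3; overall: ((9+((4+z)*(3+b)))+(((1+2)*((x*b)+(4+2)))+(b*((x*6)+(4*4))))) -> ((9+((4+z)*(3+b)))+((3*((x*b)+(4+2)))+(b*((x*6)+(4*4)))))
Step 4: at RLRR: (4+2) -> 6; overall: ((9+((4+z)*(3+b)))+((3*((x*b)+(4+2)))+(b*((x*6)+(4*4))))) -> ((9+((4+z)*(3+b)))+((3*((x*b)+6))+(b*((x*6)+(4*4)))))
Step 5: at RRRR: (4*4) -> 16; overall: ((9+((4+z)*(3+b)))+((3*((x*b)+6))+(b*((x*6)+(4*4))))) -> ((9+((4+z)*(3+b)))+((3*((x*b)+6))+(b*((x*6)+16))))
Fixed point: ((9+((4+z)*(3+b)))+((3*((x*b)+6))+(b*((x*6)+16))))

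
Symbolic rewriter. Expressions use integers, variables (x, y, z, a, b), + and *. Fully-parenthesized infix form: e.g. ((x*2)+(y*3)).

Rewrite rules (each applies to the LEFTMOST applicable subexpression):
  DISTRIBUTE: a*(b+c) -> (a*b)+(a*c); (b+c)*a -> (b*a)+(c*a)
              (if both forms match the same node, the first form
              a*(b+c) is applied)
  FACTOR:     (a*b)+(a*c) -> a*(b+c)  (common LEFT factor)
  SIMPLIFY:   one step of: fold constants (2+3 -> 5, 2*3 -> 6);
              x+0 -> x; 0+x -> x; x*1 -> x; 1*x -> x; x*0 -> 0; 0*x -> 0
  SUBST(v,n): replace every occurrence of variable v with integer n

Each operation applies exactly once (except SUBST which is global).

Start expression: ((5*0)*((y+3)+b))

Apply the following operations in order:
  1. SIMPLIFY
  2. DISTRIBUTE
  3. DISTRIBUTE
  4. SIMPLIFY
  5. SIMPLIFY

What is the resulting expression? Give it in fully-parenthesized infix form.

Start: ((5*0)*((y+3)+b))
Apply SIMPLIFY at L (target: (5*0)): ((5*0)*((y+3)+b)) -> (0*((y+3)+b))
Apply DISTRIBUTE at root (target: (0*((y+3)+b))): (0*((y+3)+b)) -> ((0*(y+3))+(0*b))
Apply DISTRIBUTE at L (target: (0*(y+3))): ((0*(y+3))+(0*b)) -> (((0*y)+(0*3))+(0*b))
Apply SIMPLIFY at LL (target: (0*y)): (((0*y)+(0*3))+(0*b)) -> ((0+(0*3))+(0*b))
Apply SIMPLIFY at L (target: (0+(0*3))): ((0+(0*3))+(0*b)) -> ((0*3)+(0*b))

Answer: ((0*3)+(0*b))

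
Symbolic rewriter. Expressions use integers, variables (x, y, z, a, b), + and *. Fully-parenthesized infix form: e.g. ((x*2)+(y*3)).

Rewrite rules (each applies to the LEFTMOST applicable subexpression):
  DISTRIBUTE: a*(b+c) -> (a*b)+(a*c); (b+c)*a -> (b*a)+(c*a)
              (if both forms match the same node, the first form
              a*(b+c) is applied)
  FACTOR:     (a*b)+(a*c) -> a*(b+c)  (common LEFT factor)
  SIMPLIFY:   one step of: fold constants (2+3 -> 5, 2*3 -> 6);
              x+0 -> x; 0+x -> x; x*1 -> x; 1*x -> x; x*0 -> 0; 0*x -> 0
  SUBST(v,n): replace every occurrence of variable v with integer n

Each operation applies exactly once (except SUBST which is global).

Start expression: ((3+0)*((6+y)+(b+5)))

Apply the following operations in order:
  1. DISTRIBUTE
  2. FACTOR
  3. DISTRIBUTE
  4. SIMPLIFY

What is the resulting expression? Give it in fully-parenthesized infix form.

Answer: ((3*(6+y))+((3+0)*(b+5)))

Derivation:
Start: ((3+0)*((6+y)+(b+5)))
Apply DISTRIBUTE at root (target: ((3+0)*((6+y)+(b+5)))): ((3+0)*((6+y)+(b+5))) -> (((3+0)*(6+y))+((3+0)*(b+5)))
Apply FACTOR at root (target: (((3+0)*(6+y))+((3+0)*(b+5)))): (((3+0)*(6+y))+((3+0)*(b+5))) -> ((3+0)*((6+y)+(b+5)))
Apply DISTRIBUTE at root (target: ((3+0)*((6+y)+(b+5)))): ((3+0)*((6+y)+(b+5))) -> (((3+0)*(6+y))+((3+0)*(b+5)))
Apply SIMPLIFY at LL (target: (3+0)): (((3+0)*(6+y))+((3+0)*(b+5))) -> ((3*(6+y))+((3+0)*(b+5)))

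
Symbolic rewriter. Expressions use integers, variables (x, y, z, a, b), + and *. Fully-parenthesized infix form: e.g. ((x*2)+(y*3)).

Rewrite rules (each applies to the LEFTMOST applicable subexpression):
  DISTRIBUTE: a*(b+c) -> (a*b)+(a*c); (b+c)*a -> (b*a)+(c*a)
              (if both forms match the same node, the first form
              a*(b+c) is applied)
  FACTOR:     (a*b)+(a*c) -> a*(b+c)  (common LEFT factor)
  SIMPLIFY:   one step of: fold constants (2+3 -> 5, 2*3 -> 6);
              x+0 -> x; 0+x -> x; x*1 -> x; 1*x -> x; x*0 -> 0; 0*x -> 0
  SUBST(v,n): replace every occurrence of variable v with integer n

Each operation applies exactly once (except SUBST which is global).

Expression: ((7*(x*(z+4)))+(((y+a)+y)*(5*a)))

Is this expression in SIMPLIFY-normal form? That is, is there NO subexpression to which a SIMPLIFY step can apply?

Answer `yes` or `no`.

Answer: yes

Derivation:
Expression: ((7*(x*(z+4)))+(((y+a)+y)*(5*a)))
Scanning for simplifiable subexpressions (pre-order)...
  at root: ((7*(x*(z+4)))+(((y+a)+y)*(5*a))) (not simplifiable)
  at L: (7*(x*(z+4))) (not simplifiable)
  at LR: (x*(z+4)) (not simplifiable)
  at LRR: (z+4) (not simplifiable)
  at R: (((y+a)+y)*(5*a)) (not simplifiable)
  at RL: ((y+a)+y) (not simplifiable)
  at RLL: (y+a) (not simplifiable)
  at RR: (5*a) (not simplifiable)
Result: no simplifiable subexpression found -> normal form.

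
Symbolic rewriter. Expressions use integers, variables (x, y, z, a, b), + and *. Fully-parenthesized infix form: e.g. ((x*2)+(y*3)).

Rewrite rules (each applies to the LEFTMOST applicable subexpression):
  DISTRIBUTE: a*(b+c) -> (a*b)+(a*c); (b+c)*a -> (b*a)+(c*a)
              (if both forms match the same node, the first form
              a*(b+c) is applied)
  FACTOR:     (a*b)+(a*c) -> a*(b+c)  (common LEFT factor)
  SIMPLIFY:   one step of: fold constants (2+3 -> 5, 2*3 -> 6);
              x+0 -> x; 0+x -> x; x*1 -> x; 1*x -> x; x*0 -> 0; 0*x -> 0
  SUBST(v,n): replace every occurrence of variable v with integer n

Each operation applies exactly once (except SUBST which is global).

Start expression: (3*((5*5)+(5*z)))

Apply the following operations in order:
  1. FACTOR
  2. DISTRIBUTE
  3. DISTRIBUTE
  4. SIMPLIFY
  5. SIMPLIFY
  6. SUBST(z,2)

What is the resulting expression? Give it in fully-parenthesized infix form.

Start: (3*((5*5)+(5*z)))
Apply FACTOR at R (target: ((5*5)+(5*z))): (3*((5*5)+(5*z))) -> (3*(5*(5+z)))
Apply DISTRIBUTE at R (target: (5*(5+z))): (3*(5*(5+z))) -> (3*((5*5)+(5*z)))
Apply DISTRIBUTE at root (target: (3*((5*5)+(5*z)))): (3*((5*5)+(5*z))) -> ((3*(5*5))+(3*(5*z)))
Apply SIMPLIFY at LR (target: (5*5)): ((3*(5*5))+(3*(5*z))) -> ((3*25)+(3*(5*z)))
Apply SIMPLIFY at L (target: (3*25)): ((3*25)+(3*(5*z))) -> (75+(3*(5*z)))
Apply SUBST(z,2): (75+(3*(5*z))) -> (75+(3*(5*2)))

Answer: (75+(3*(5*2)))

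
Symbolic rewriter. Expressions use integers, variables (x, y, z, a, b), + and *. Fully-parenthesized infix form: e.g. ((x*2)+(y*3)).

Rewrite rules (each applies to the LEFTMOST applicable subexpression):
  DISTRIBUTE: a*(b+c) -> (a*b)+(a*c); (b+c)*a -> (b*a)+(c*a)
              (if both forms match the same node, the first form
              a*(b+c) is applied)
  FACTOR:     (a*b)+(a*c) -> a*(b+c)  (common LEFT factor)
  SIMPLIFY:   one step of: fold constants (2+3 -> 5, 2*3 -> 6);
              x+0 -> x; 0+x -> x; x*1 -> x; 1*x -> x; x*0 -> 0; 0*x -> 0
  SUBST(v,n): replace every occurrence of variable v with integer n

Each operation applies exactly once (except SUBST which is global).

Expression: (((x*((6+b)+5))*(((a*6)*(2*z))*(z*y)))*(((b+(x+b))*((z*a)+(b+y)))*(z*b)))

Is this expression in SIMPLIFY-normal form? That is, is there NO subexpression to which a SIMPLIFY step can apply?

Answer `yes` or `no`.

Expression: (((x*((6+b)+5))*(((a*6)*(2*z))*(z*y)))*(((b+(x+b))*((z*a)+(b+y)))*(z*b)))
Scanning for simplifiable subexpressions (pre-order)...
  at root: (((x*((6+b)+5))*(((a*6)*(2*z))*(z*y)))*(((b+(x+b))*((z*a)+(b+y)))*(z*b))) (not simplifiable)
  at L: ((x*((6+b)+5))*(((a*6)*(2*z))*(z*y))) (not simplifiable)
  at LL: (x*((6+b)+5)) (not simplifiable)
  at LLR: ((6+b)+5) (not simplifiable)
  at LLRL: (6+b) (not simplifiable)
  at LR: (((a*6)*(2*z))*(z*y)) (not simplifiable)
  at LRL: ((a*6)*(2*z)) (not simplifiable)
  at LRLL: (a*6) (not simplifiable)
  at LRLR: (2*z) (not simplifiable)
  at LRR: (z*y) (not simplifiable)
  at R: (((b+(x+b))*((z*a)+(b+y)))*(z*b)) (not simplifiable)
  at RL: ((b+(x+b))*((z*a)+(b+y))) (not simplifiable)
  at RLL: (b+(x+b)) (not simplifiable)
  at RLLR: (x+b) (not simplifiable)
  at RLR: ((z*a)+(b+y)) (not simplifiable)
  at RLRL: (z*a) (not simplifiable)
  at RLRR: (b+y) (not simplifiable)
  at RR: (z*b) (not simplifiable)
Result: no simplifiable subexpression found -> normal form.

Answer: yes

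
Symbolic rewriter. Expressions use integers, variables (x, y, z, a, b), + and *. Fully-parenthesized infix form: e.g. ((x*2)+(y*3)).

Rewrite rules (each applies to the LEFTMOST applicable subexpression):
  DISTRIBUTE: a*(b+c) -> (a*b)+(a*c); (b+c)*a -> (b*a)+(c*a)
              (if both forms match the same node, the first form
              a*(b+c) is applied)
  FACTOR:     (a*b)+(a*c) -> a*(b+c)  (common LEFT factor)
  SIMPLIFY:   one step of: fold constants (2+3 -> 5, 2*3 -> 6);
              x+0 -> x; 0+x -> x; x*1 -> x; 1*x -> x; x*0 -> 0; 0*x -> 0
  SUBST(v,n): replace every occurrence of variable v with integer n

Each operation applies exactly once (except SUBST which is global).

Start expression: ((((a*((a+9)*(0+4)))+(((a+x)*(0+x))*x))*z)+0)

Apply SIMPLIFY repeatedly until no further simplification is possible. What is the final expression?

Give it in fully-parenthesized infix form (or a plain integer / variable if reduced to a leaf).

Answer: (((a*((a+9)*4))+(((a+x)*x)*x))*z)

Derivation:
Start: ((((a*((a+9)*(0+4)))+(((a+x)*(0+x))*x))*z)+0)
Step 1: at root: ((((a*((a+9)*(0+4)))+(((a+x)*(0+x))*x))*z)+0) -> (((a*((a+9)*(0+4)))+(((a+x)*(0+x))*x))*z); overall: ((((a*((a+9)*(0+4)))+(((a+x)*(0+x))*x))*z)+0) -> (((a*((a+9)*(0+4)))+(((a+x)*(0+x))*x))*z)
Step 2: at LLRR: (0+4) -> 4; overall: (((a*((a+9)*(0+4)))+(((a+x)*(0+x))*x))*z) -> (((a*((a+9)*4))+(((a+x)*(0+x))*x))*z)
Step 3: at LRLR: (0+x) -> x; overall: (((a*((a+9)*4))+(((a+x)*(0+x))*x))*z) -> (((a*((a+9)*4))+(((a+x)*x)*x))*z)
Fixed point: (((a*((a+9)*4))+(((a+x)*x)*x))*z)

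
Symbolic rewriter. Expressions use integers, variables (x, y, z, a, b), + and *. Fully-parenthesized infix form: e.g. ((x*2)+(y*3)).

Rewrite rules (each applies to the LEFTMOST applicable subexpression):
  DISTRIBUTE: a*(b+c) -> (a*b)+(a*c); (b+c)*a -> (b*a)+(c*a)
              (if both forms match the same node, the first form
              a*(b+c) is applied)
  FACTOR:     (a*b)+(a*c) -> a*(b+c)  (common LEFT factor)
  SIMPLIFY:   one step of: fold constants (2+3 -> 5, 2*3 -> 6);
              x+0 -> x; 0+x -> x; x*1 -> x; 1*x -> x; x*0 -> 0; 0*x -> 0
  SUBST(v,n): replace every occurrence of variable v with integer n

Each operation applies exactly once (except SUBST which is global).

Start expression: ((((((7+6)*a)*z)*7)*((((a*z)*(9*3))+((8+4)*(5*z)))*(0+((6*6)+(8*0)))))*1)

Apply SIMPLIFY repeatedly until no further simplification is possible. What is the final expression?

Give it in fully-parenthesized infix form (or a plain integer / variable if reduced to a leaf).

Answer: ((((13*a)*z)*7)*((((a*z)*27)+(12*(5*z)))*36))

Derivation:
Start: ((((((7+6)*a)*z)*7)*((((a*z)*(9*3))+((8+4)*(5*z)))*(0+((6*6)+(8*0)))))*1)
Step 1: at root: ((((((7+6)*a)*z)*7)*((((a*z)*(9*3))+((8+4)*(5*z)))*(0+((6*6)+(8*0)))))*1) -> (((((7+6)*a)*z)*7)*((((a*z)*(9*3))+((8+4)*(5*z)))*(0+((6*6)+(8*0))))); overall: ((((((7+6)*a)*z)*7)*((((a*z)*(9*3))+((8+4)*(5*z)))*(0+((6*6)+(8*0)))))*1) -> (((((7+6)*a)*z)*7)*((((a*z)*(9*3))+((8+4)*(5*z)))*(0+((6*6)+(8*0)))))
Step 2: at LLLL: (7+6) -> 13; overall: (((((7+6)*a)*z)*7)*((((a*z)*(9*3))+((8+4)*(5*z)))*(0+((6*6)+(8*0))))) -> ((((13*a)*z)*7)*((((a*z)*(9*3))+((8+4)*(5*z)))*(0+((6*6)+(8*0)))))
Step 3: at RLLR: (9*3) -> 27; overall: ((((13*a)*z)*7)*((((a*z)*(9*3))+((8+4)*(5*z)))*(0+((6*6)+(8*0))))) -> ((((13*a)*z)*7)*((((a*z)*27)+((8+4)*(5*z)))*(0+((6*6)+(8*0)))))
Step 4: at RLRL: (8+4) -> 12; overall: ((((13*a)*z)*7)*((((a*z)*27)+((8+4)*(5*z)))*(0+((6*6)+(8*0))))) -> ((((13*a)*z)*7)*((((a*z)*27)+(12*(5*z)))*(0+((6*6)+(8*0)))))
Step 5: at RR: (0+((6*6)+(8*0))) -> ((6*6)+(8*0)); overall: ((((13*a)*z)*7)*((((a*z)*27)+(12*(5*z)))*(0+((6*6)+(8*0))))) -> ((((13*a)*z)*7)*((((a*z)*27)+(12*(5*z)))*((6*6)+(8*0))))
Step 6: at RRL: (6*6) -> 36; overall: ((((13*a)*z)*7)*((((a*z)*27)+(12*(5*z)))*((6*6)+(8*0)))) -> ((((13*a)*z)*7)*((((a*z)*27)+(12*(5*z)))*(36+(8*0))))
Step 7: at RRR: (8*0) -> 0; overall: ((((13*a)*z)*7)*((((a*z)*27)+(12*(5*z)))*(36+(8*0)))) -> ((((13*a)*z)*7)*((((a*z)*27)+(12*(5*z)))*(36+0)))
Step 8: at RR: (36+0) -> 36; overall: ((((13*a)*z)*7)*((((a*z)*27)+(12*(5*z)))*(36+0))) -> ((((13*a)*z)*7)*((((a*z)*27)+(12*(5*z)))*36))
Fixed point: ((((13*a)*z)*7)*((((a*z)*27)+(12*(5*z)))*36))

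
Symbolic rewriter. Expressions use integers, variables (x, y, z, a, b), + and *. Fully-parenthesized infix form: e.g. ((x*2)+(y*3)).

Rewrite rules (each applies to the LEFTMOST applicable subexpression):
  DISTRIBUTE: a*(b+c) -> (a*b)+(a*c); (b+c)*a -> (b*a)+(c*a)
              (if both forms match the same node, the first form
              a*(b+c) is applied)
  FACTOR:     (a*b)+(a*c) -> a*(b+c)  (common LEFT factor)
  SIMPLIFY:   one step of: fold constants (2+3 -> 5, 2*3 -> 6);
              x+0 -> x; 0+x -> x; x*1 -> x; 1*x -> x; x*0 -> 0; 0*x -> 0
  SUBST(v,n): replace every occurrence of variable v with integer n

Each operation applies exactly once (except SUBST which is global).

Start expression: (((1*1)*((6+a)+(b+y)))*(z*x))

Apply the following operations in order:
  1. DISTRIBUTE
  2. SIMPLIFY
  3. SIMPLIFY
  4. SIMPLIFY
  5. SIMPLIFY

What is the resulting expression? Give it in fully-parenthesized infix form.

Answer: (((6+a)+(b+y))*(z*x))

Derivation:
Start: (((1*1)*((6+a)+(b+y)))*(z*x))
Apply DISTRIBUTE at L (target: ((1*1)*((6+a)+(b+y)))): (((1*1)*((6+a)+(b+y)))*(z*x)) -> ((((1*1)*(6+a))+((1*1)*(b+y)))*(z*x))
Apply SIMPLIFY at LLL (target: (1*1)): ((((1*1)*(6+a))+((1*1)*(b+y)))*(z*x)) -> (((1*(6+a))+((1*1)*(b+y)))*(z*x))
Apply SIMPLIFY at LL (target: (1*(6+a))): (((1*(6+a))+((1*1)*(b+y)))*(z*x)) -> (((6+a)+((1*1)*(b+y)))*(z*x))
Apply SIMPLIFY at LRL (target: (1*1)): (((6+a)+((1*1)*(b+y)))*(z*x)) -> (((6+a)+(1*(b+y)))*(z*x))
Apply SIMPLIFY at LR (target: (1*(b+y))): (((6+a)+(1*(b+y)))*(z*x)) -> (((6+a)+(b+y))*(z*x))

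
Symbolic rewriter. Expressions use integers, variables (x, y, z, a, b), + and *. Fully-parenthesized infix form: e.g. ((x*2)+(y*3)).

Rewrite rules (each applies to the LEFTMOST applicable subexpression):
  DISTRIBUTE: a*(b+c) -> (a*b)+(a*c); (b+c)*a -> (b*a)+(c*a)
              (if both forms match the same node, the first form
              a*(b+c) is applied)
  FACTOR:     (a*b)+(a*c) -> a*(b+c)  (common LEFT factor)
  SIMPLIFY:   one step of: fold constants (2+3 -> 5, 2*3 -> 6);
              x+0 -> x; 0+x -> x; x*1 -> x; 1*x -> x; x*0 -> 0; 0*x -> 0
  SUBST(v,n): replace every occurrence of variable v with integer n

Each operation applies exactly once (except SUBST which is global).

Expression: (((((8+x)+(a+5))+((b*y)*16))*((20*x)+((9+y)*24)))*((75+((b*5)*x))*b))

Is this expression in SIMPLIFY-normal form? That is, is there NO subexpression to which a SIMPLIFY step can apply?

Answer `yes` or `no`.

Answer: yes

Derivation:
Expression: (((((8+x)+(a+5))+((b*y)*16))*((20*x)+((9+y)*24)))*((75+((b*5)*x))*b))
Scanning for simplifiable subexpressions (pre-order)...
  at root: (((((8+x)+(a+5))+((b*y)*16))*((20*x)+((9+y)*24)))*((75+((b*5)*x))*b)) (not simplifiable)
  at L: ((((8+x)+(a+5))+((b*y)*16))*((20*x)+((9+y)*24))) (not simplifiable)
  at LL: (((8+x)+(a+5))+((b*y)*16)) (not simplifiable)
  at LLL: ((8+x)+(a+5)) (not simplifiable)
  at LLLL: (8+x) (not simplifiable)
  at LLLR: (a+5) (not simplifiable)
  at LLR: ((b*y)*16) (not simplifiable)
  at LLRL: (b*y) (not simplifiable)
  at LR: ((20*x)+((9+y)*24)) (not simplifiable)
  at LRL: (20*x) (not simplifiable)
  at LRR: ((9+y)*24) (not simplifiable)
  at LRRL: (9+y) (not simplifiable)
  at R: ((75+((b*5)*x))*b) (not simplifiable)
  at RL: (75+((b*5)*x)) (not simplifiable)
  at RLR: ((b*5)*x) (not simplifiable)
  at RLRL: (b*5) (not simplifiable)
Result: no simplifiable subexpression found -> normal form.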